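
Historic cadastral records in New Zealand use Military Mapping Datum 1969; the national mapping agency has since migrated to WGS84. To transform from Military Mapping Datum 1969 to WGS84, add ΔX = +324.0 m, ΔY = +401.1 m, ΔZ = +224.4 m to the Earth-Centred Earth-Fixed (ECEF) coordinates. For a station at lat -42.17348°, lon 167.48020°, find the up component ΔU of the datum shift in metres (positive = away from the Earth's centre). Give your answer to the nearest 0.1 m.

At φ = -42.17348°, λ = 167.48020°: sin φ = -0.671378, cos φ = 0.741115, sin λ = 0.216777, cos λ = -0.976221.
ΔU = cos φ cos λ·ΔX + cos φ sin λ·ΔY + sin φ·ΔZ = (0.741115)(-0.976221)(324.0) + (0.741115)(0.216777)(401.1) + (-0.671378)(224.4) = -320.63 m.

ΔU = -320.6 m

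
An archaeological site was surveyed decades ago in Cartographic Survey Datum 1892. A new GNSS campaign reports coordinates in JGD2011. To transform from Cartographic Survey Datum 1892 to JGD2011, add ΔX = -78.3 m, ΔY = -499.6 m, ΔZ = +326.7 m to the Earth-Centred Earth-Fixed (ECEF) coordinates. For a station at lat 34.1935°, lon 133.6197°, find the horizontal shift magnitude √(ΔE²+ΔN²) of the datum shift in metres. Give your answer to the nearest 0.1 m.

597.9 m

The local east axis at (φ, λ) is (−sin λ, cos λ, 0), so ΔE = −sin(133.6197°)·(-78.3) + cos(133.6197°)·(-499.6) = 401.34 m.
The local north axis is (−sin φ cos λ, −sin φ sin λ, cos φ), giving ΔN = -30.357 + 203.259 + 270.228 = 443.13 m.
Horizontal magnitude = √(ΔE² + ΔN²) = √(401.34² + 443.13²) = 597.86 m.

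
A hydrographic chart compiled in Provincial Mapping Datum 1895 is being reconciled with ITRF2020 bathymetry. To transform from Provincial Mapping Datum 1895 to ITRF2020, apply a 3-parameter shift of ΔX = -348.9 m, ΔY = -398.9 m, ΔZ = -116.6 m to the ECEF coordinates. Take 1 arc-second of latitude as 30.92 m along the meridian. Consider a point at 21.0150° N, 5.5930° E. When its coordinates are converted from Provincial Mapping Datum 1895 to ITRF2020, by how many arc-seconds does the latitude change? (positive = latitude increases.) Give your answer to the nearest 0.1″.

Δφ = 1.0″

sin φ = 0.358612, cos φ = 0.933487, sin λ = 0.097461, cos λ = 0.995239.
North component: ΔN = −sin φ cos λ·ΔX − sin φ sin λ·ΔY + cos φ·ΔZ = −(0.358612)(0.995239)(-348.9) − (0.358612)(0.097461)(-398.9) + (0.933487)(-116.6) = 29.62 m.
1° of latitude spans 3600 × 30.92 = 111312 m, so Δφ = 29.62 / 111312 × 3600 = 0.958″.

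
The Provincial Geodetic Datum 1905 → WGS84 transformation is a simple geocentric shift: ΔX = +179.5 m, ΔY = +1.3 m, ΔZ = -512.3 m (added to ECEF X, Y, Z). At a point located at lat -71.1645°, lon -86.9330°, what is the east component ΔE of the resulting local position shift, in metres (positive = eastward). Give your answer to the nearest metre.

ΔE = 179 m

The local east axis at (φ, λ) is (−sin λ, cos λ, 0), so ΔE = −sin(-86.9330°)·179.5 + cos(-86.9330°)·1.3 = 179.31 m.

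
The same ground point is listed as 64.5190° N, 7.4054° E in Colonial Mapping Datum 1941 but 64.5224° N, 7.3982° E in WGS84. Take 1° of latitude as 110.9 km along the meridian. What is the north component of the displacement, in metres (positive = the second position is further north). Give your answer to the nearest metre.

Δφ = 64.5224° − 64.5190° = +0.0034°; Δλ = 7.3982° − 7.4054° = -0.0072°.
ΔN = Δφ × 110900 = 377.1 m; ΔE = Δλ × 110900 × cos(64.5190°) = -0.0072 × 110900 × 0.430212 = -343.5 m.

ΔN = 377 m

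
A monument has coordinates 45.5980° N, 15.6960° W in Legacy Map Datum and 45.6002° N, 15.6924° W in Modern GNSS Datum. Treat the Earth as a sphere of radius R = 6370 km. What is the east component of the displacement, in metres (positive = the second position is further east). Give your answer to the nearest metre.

ΔE = 280 m

Δφ = 45.6002° − 45.5980° = +0.0022°; Δλ = -15.6924° − -15.6960° = +0.0036°.
1° along a meridian = πR/180 = 111177 m.
ΔN = Δφ × 111177 = 244.6 m; ΔE = Δλ × 111177 × cos(45.5980°) = +0.0036 × 111177 × 0.699688 = 280.0 m.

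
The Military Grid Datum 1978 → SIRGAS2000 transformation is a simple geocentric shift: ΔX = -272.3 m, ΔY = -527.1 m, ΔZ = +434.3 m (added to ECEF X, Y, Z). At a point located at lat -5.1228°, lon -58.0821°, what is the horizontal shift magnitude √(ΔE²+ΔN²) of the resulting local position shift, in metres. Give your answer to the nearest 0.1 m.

The local east axis at (φ, λ) is (−sin λ, cos λ, 0), so ΔE = −sin(-58.0821°)·(-272.3) + cos(-58.0821°)·(-527.1) = -509.81 m.
The local north axis is (−sin φ cos λ, −sin φ sin λ, cos φ), giving ΔN = -12.855 + 39.949 + 432.565 = 459.66 m.
Horizontal magnitude = √(ΔE² + ΔN²) = √((-509.81)² + 459.66²) = 686.43 m.

686.4 m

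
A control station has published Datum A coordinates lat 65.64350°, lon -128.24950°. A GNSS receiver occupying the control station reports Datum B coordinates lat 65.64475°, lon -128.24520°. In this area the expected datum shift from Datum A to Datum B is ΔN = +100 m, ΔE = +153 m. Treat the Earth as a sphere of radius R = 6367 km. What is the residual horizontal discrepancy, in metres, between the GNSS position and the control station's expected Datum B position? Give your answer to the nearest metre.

Observed coordinate differences: Δφ = +0.00125°, Δλ = +0.00430°.
Converting to metres (1° lat = 111125 m, cos φ = 0.412413): observed ΔN = 138.9 m, observed ΔE = 197.1 m.
Subtracting the expected shift leaves a residual of 138.9 − (100) = 38.9 m north and 197.1 − (153) = 44.1 m east.
Residual distance = √(38.9² + 44.1²) = 58.8 m.

59 m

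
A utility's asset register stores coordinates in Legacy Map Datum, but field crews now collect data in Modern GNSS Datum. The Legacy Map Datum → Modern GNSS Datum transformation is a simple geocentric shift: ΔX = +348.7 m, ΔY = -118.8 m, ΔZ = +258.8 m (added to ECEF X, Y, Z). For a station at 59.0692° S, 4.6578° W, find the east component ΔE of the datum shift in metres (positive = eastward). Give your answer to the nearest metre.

At φ = -59.0692°, λ = -4.6578°: sin φ = -0.857789, cos φ = 0.514002, sin λ = -0.081204, cos λ = 0.996697.
ΔE = −sin λ·ΔX + cos λ·ΔY = −(-0.081204)·(348.7) + (0.996697)·(-118.8) = -90.09 m.

ΔE = -90 m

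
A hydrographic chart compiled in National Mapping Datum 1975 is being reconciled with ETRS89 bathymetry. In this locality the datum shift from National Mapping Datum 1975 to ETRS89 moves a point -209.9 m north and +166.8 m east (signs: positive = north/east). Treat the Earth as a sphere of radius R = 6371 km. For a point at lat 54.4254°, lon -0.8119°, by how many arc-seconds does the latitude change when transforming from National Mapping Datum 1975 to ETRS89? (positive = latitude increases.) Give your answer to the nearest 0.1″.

On a sphere of radius R, 1 rad of latitude = R, so Δφ = ΔN / R = -209.9 / 6371000 = -3.2946e-05 rad = -6.796″.

Δφ = -6.8″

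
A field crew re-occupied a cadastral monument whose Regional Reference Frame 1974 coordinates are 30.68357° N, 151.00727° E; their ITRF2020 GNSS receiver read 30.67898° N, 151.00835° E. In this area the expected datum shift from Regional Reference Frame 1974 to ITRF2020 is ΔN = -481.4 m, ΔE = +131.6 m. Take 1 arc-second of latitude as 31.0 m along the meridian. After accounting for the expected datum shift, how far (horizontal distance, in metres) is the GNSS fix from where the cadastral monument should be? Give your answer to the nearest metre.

Observed coordinate differences: Δφ = -0.00459°, Δλ = +0.00108°.
Converting to metres (1° lat = 111600 m, cos φ = 0.859999): observed ΔN = -512.2 m, observed ΔE = 103.7 m.
Subtracting the expected shift leaves a residual of -512.2 − (-481.4) = -30.8 m north and 103.7 − (131.6) = -27.9 m east.
Residual distance = √((-30.8)² + (-27.9)²) = 41.6 m.

42 m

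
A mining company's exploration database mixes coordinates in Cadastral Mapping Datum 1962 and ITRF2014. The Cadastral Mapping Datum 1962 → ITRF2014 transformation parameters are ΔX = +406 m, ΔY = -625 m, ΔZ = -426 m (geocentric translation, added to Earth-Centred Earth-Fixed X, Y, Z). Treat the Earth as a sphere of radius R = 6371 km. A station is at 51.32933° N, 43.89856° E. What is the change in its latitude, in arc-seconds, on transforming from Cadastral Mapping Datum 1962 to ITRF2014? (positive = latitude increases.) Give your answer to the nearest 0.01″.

sin φ = 0.780750, cos φ = 0.624843, sin λ = 0.693384, cos λ = 0.720569.
North component: ΔN = −sin φ cos λ·ΔX − sin φ sin λ·ΔY + cos φ·ΔZ = −(0.780750)(0.720569)(406) − (0.780750)(0.693384)(-625) + (0.624843)(-426) = -156.24 m.
1° of latitude spans πR/180 = 111195 m, so Δφ = -156.24 / 111195 × 3600 = -5.058″.

Δφ = -5.06″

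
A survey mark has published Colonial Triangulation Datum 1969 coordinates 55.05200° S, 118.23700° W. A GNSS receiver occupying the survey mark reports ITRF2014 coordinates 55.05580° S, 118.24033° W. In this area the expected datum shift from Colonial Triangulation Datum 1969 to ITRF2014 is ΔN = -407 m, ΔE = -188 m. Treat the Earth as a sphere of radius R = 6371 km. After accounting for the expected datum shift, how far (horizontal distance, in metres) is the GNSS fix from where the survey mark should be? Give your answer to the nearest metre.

Observed coordinate differences: Δφ = -0.00380°, Δλ = -0.00333°.
Converting to metres (1° lat = 111195 m, cos φ = 0.572833): observed ΔN = -422.5 m, observed ΔE = -212.1 m.
Subtracting the expected shift leaves a residual of -422.5 − (-407) = -15.5 m north and -212.1 − (-188) = -24.1 m east.
Residual distance = √((-15.5)² + (-24.1)²) = 28.7 m.

29 m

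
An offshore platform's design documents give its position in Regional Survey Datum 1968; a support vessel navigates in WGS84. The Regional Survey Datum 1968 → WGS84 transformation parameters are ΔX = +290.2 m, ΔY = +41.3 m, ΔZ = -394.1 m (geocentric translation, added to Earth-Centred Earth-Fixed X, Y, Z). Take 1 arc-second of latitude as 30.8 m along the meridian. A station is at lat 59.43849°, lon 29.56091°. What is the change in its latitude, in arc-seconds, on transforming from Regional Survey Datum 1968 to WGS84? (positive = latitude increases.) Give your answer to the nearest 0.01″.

Δφ = -14.13″

sin φ = 0.861084, cos φ = 0.508463, sin λ = 0.493349, cos λ = 0.869832.
North component: ΔN = −sin φ cos λ·ΔX − sin φ sin λ·ΔY + cos φ·ΔZ = −(0.861084)(0.869832)(290.2) − (0.861084)(0.493349)(41.3) + (0.508463)(-394.1) = -435.29 m.
1° of latitude spans 3600 × 30.80 = 110880 m, so Δφ = -435.29 / 110880 × 3600 = -14.133″.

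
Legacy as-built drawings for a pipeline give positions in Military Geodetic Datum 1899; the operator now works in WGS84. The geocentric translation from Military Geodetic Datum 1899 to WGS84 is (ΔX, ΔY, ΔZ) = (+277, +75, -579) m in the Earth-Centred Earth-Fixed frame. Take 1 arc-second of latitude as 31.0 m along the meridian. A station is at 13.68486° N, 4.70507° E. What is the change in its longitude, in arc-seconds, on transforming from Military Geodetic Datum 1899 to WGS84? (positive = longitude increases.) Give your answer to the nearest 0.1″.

sin φ = 0.236581, cos φ = 0.971612, sin λ = 0.082027, cos λ = 0.996630.
East component: ΔE = −sin λ·ΔX + cos λ·ΔY = −(0.082027)(277) + (0.996630)(75) = 52.03 m.
1° of latitude spans 3600 × 31.00 = 111600 m; at latitude φ, 1° of longitude spans that × cos φ = 108431.9 m, so Δλ = 52.03 / 108431.9 × 3600 = 1.727″.

Δλ = 1.7″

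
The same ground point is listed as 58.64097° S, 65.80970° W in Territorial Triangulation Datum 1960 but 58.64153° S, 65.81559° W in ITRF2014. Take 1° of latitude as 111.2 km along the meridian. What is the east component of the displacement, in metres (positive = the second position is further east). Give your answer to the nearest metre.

ΔE = -341 m

Δφ = -58.64153° − -58.64097° = -0.00056°; Δλ = -65.81559° − -65.80970° = -0.00589°.
ΔN = Δφ × 111200 = -62.3 m; ΔE = Δλ × 111200 × cos(-58.64097°) = -0.00589 × 111200 × 0.520399 = -340.8 m.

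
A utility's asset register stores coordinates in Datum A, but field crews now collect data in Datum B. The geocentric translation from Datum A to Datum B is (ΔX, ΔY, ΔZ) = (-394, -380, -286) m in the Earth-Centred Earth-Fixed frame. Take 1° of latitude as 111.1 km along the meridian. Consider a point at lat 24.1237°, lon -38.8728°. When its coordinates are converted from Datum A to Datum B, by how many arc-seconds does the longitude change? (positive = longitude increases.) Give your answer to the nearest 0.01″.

Δλ = -19.28″

sin φ = 0.408708, cos φ = 0.912665, sin λ = -0.627594, cos λ = 0.778541.
East component: ΔE = −sin λ·ΔX + cos λ·ΔY = −(-0.627594)(-394) + (0.778541)(-380) = -543.12 m.
1° of latitude spans 111100 m; at latitude φ, 1° of longitude spans that × cos φ = 101397.1 m, so Δλ = -543.12 / 101397.1 × 3600 = -19.283″.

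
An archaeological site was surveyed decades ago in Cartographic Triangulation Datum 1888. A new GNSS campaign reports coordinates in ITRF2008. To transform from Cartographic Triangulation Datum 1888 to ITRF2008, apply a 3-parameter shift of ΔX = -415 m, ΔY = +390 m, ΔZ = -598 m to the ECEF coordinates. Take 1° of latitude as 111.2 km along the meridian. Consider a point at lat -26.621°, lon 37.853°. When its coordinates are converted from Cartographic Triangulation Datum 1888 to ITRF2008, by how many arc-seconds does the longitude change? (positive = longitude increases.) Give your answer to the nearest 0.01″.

sin φ = -0.448087, cos φ = 0.893990, sin λ = 0.613638, cos λ = 0.789588.
East component: ΔE = −sin λ·ΔX + cos λ·ΔY = −(0.613638)(-415) + (0.789588)(390) = 562.60 m.
1° of latitude spans 111200 m; at latitude φ, 1° of longitude spans that × cos φ = 99411.7 m, so Δλ = 562.60 / 99411.7 × 3600 = 20.373″.

Δλ = 20.37″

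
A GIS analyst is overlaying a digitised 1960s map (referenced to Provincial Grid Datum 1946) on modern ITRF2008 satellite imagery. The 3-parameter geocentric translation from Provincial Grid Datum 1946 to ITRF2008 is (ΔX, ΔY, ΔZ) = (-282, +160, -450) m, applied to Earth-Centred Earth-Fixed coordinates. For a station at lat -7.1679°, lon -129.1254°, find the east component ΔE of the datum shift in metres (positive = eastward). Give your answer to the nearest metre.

The local east axis at (φ, λ) is (−sin λ, cos λ, 0), so ΔE = −sin(-129.1254°)·(-282) + cos(-129.1254°)·160 = -319.73 m.

ΔE = -320 m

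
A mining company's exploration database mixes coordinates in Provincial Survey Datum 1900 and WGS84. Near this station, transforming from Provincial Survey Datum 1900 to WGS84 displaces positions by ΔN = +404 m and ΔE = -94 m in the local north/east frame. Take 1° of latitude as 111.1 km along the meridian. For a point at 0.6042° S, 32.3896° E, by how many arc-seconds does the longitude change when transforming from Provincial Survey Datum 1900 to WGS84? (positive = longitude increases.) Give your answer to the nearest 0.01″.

At latitude -0.6042°, cos φ = 0.999944.
1° of longitude at this latitude = 111.1 × cos φ = 111.09 km, so Δλ = -94.0 / 111093.8 = -0.0008461° = -3.046″.

Δλ = -3.05″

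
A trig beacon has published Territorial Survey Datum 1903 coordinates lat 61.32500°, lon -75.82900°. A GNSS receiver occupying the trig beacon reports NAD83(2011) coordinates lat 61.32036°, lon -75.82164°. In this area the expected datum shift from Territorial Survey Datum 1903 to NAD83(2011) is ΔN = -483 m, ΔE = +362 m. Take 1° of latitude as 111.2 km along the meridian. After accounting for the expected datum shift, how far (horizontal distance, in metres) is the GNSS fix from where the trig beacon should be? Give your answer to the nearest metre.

Observed coordinate differences: Δφ = -0.00464°, Δλ = +0.00736°.
Converting to metres (1° lat = 111200 m, cos φ = 0.479841): observed ΔN = -516.0 m, observed ΔE = 392.7 m.
Subtracting the expected shift leaves a residual of -516.0 − (-483) = -33.0 m north and 392.7 − (362) = 30.7 m east.
Residual distance = √((-33.0)² + 30.7²) = 45.1 m.

45 m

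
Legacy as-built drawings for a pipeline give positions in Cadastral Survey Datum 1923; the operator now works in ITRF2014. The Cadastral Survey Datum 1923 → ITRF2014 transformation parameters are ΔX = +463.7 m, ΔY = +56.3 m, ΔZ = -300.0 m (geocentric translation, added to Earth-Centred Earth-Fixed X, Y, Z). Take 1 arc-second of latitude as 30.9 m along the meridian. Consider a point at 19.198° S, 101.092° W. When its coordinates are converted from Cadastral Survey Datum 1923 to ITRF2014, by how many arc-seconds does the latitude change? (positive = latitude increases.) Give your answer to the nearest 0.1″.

sin φ = -0.328834, cos φ = 0.944388, sin λ = -0.981320, cos λ = -0.192385.
North component: ΔN = −sin φ cos λ·ΔX − sin φ sin λ·ΔY + cos φ·ΔZ = −(-0.328834)(-0.192385)(463.7) − (-0.328834)(-0.981320)(56.3) + (0.944388)(-300.0) = -330.82 m.
1° of latitude spans 3600 × 30.90 = 111240 m, so Δφ = -330.82 / 111240 × 3600 = -10.706″.

Δφ = -10.7″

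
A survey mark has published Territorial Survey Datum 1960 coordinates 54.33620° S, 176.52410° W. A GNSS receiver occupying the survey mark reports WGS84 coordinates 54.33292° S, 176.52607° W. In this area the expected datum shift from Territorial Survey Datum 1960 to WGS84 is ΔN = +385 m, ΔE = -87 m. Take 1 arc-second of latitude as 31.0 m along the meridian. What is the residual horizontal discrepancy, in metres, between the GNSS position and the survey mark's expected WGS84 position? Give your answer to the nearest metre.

45 m

Observed coordinate differences: Δφ = +0.00328°, Δλ = -0.00197°.
Converting to metres (1° lat = 111600 m, cos φ = 0.583028): observed ΔN = 366.0 m, observed ΔE = -128.2 m.
Subtracting the expected shift leaves a residual of 366.0 − (385) = -19.0 m north and -128.2 − (-87) = -41.2 m east.
Residual distance = √((-19.0)² + (-41.2)²) = 45.3 m.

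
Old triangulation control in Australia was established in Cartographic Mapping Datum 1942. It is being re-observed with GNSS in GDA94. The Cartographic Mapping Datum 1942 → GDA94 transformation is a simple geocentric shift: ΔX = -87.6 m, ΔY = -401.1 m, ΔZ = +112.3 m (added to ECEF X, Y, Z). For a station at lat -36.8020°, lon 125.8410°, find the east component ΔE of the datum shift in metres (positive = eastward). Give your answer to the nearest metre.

At φ = -36.8020°, λ = 125.8410°: sin φ = -0.599052, cos φ = 0.800710, sin λ = 0.810645, cos λ = -0.585538.
ΔE = −sin λ·ΔX + cos λ·ΔY = −(0.810645)·(-87.6) + (-0.585538)·(-401.1) = 305.87 m.

ΔE = 306 m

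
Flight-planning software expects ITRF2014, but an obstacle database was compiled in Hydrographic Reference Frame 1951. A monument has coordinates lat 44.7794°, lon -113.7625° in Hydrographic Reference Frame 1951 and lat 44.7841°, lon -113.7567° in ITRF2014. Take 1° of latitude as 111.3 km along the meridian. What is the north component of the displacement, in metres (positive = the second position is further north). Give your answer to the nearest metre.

Δφ = 44.7841° − 44.7794° = +0.0047°; Δλ = -113.7567° − -113.7625° = +0.0058°.
ΔN = Δφ × 111300 = 523.1 m; ΔE = Δλ × 111300 × cos(44.7794°) = +0.0058 × 111300 × 0.709824 = 458.2 m.

ΔN = 523 m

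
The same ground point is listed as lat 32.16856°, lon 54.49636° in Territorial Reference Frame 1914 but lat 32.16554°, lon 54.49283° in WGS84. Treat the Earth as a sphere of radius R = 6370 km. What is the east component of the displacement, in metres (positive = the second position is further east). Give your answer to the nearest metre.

ΔE = -332 m

Δφ = 32.16554° − 32.16856° = -0.00302°; Δλ = 54.49283° − 54.49636° = -0.00353°.
1° along a meridian = πR/180 = 111177 m.
ΔN = Δφ × 111177 = -335.8 m; ΔE = Δλ × 111177 × cos(32.16856°) = -0.00353 × 111177 × 0.846485 = -332.2 m.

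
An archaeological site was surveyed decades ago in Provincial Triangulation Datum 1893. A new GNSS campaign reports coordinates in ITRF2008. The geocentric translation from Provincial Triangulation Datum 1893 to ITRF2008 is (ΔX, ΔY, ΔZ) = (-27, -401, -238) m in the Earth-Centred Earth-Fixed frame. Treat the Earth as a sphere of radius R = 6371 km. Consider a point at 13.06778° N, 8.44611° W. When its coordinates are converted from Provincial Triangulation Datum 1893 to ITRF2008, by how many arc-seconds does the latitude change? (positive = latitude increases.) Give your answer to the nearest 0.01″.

sin φ = 0.226104, cos φ = 0.974103, sin λ = -0.146879, cos λ = 0.989154.
North component: ΔN = −sin φ cos λ·ΔX − sin φ sin λ·ΔY + cos φ·ΔZ = −(0.226104)(0.989154)(-27) − (0.226104)(-0.146879)(-401) + (0.974103)(-238) = -239.12 m.
1° of latitude spans πR/180 = 111195 m, so Δφ = -239.12 / 111195 × 3600 = -7.741″.

Δφ = -7.74″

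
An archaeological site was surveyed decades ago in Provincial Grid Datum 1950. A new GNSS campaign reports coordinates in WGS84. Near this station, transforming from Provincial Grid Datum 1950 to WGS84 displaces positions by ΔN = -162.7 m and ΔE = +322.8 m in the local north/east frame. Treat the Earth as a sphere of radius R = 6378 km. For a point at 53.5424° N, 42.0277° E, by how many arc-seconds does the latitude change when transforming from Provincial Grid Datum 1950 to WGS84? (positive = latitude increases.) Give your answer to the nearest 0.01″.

Δφ = -5.26″

On a sphere of radius R, 1 rad of latitude = R, so Δφ = ΔN / R = -162.7 / 6378000 = -2.5510e-05 rad = -5.262″.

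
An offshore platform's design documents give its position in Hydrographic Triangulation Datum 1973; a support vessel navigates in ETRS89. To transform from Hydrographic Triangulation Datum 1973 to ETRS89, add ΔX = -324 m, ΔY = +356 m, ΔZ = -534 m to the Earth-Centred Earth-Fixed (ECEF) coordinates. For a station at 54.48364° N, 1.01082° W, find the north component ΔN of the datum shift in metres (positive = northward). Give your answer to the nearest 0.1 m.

ΔN = -41.4 m

The local north axis is (−sin φ cos λ, −sin φ sin λ, cos φ), giving ΔN = 263.679 + 5.112 − 310.219 = -41.43 m.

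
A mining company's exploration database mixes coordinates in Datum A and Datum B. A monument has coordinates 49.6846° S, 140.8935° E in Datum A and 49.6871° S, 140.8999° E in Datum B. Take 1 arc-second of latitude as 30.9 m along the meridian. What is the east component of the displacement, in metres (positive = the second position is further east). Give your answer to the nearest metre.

ΔE = 461 m

Δφ = -49.6871° − -49.6846° = -0.0025°; Δλ = 140.8999° − 140.8935° = +0.0064°.
1° of latitude = 3600 × 30.90 = 111240 m.
ΔN = Δφ × 111240 = -278.1 m; ΔE = Δλ × 111240 × cos(-49.6846°) = +0.0064 × 111240 × 0.646995 = 460.6 m.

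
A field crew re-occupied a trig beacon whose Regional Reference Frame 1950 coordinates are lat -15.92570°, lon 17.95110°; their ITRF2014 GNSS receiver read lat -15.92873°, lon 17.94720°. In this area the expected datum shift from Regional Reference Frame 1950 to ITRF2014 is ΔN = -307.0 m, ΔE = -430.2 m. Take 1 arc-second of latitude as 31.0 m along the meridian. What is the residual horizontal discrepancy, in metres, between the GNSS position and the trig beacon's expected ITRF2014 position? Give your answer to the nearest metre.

33 m

Observed coordinate differences: Δφ = -0.00303°, Δλ = -0.00390°.
Converting to metres (1° lat = 111600 m, cos φ = 0.961618): observed ΔN = -338.1 m, observed ΔE = -418.5 m.
Subtracting the expected shift leaves a residual of -338.1 − (-307.0) = -31.1 m north and -418.5 − (-430.2) = 11.7 m east.
Residual distance = √((-31.1)² + 11.7²) = 33.3 m.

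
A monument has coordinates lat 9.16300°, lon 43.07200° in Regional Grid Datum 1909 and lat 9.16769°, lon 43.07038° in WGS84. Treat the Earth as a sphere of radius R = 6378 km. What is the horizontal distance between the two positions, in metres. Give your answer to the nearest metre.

Δφ = 9.16769° − 9.16300° = +0.00469°; Δλ = 43.07038° − 43.07200° = -0.00162°.
1° along a meridian = πR/180 = 111317 m.
ΔN = Δφ × 111317 = 522.1 m; ΔE = Δλ × 111317 × cos(9.16300°) = -0.00162 × 111317 × 0.987239 = -178.0 m.
Distance = √(ΔE² + ΔN²) = √((-178.0)² + 522.1²) = 551.6 m.

552 m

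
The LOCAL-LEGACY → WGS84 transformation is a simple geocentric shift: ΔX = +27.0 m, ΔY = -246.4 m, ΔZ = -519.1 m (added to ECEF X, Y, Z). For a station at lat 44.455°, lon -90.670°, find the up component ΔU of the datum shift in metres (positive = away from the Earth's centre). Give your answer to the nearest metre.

The local up (radial) axis is (cos φ cos λ, cos φ sin λ, sin φ), giving ΔU = -0.225 + 175.868 − 363.551 = -187.91 m.

ΔU = -188 m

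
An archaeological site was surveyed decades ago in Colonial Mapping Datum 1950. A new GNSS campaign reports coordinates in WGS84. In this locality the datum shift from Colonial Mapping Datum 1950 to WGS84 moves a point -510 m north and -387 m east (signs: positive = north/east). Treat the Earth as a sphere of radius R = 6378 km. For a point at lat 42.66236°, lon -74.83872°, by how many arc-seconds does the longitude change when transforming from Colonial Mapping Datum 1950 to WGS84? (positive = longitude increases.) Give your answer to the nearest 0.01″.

Δλ = -17.02″

At latitude 42.66236°, cos φ = 0.735360.
One radian of longitude at latitude φ spans R cos φ, so Δλ = ΔE / (R cos φ) = -387.0 / (6378000 × 0.735360) = -8.2514e-05 rad = -17.020″.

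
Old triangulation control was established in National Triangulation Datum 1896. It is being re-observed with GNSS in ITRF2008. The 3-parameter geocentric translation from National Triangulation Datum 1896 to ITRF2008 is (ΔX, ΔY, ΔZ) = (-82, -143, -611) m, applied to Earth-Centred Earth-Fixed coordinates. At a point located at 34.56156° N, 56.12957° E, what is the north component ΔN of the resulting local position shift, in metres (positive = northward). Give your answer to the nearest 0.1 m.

ΔN = -409.9 m

At φ = 34.56156°, λ = 56.12957°: sin φ = 0.567291, cos φ = 0.823517, sin λ = 0.830300, cos λ = 0.557317.
ΔN = −sin φ cos λ·ΔX − sin φ sin λ·ΔY + cos φ·ΔZ = −(0.567291)(0.557317)(-82) − (0.567291)(0.830300)(-143) + (0.823517)(-611) = -409.89 m.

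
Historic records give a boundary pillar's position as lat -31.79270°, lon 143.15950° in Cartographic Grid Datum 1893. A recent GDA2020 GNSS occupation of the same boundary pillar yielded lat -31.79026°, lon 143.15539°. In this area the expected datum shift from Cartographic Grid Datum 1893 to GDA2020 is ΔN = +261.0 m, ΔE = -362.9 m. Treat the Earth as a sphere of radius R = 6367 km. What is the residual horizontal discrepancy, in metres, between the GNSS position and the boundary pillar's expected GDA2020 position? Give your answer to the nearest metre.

Observed coordinate differences: Δφ = +0.00244°, Δλ = -0.00411°.
Converting to metres (1° lat = 111125 m, cos φ = 0.849960): observed ΔN = 271.1 m, observed ΔE = -388.2 m.
Subtracting the expected shift leaves a residual of 271.1 − (261.0) = 10.1 m north and -388.2 − (-362.9) = -25.3 m east.
Residual distance = √(10.1² + (-25.3)²) = 27.3 m.

27 m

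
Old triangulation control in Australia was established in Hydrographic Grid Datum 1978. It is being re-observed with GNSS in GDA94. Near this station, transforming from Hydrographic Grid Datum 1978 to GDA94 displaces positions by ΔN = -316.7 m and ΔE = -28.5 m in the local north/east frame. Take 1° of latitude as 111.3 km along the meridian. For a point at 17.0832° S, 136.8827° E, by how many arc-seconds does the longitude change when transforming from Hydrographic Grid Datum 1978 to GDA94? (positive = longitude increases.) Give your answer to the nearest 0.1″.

Δλ = -1.0″

At latitude -17.0832°, cos φ = 0.955879.
1° of longitude at this latitude = 111.3 × cos φ = 106.39 km, so Δλ = -28.5 / 106389.4 = -0.0002679° = -0.964″.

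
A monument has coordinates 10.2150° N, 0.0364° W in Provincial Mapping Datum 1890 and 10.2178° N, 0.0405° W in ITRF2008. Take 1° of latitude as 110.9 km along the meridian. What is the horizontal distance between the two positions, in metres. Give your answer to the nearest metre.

545 m

Δφ = 10.2178° − 10.2150° = +0.0028°; Δλ = -0.0405° − -0.0364° = -0.0041°.
ΔN = Δφ × 110900 = 310.5 m; ΔE = Δλ × 110900 × cos(10.2150°) = -0.0041 × 110900 × 0.984149 = -447.5 m.
Distance = √(ΔE² + ΔN²) = √((-447.5)² + 310.5²) = 544.7 m.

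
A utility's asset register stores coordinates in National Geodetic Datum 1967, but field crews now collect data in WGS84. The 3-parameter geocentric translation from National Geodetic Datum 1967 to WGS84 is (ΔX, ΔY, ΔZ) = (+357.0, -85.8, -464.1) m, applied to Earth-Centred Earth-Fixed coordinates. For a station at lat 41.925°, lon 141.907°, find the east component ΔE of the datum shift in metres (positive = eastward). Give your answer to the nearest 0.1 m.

ΔE = -152.7 m

The local east axis at (φ, λ) is (−sin λ, cos λ, 0), so ΔE = −sin(141.907°)·357.0 + cos(141.907°)·(-85.8) = -152.72 m.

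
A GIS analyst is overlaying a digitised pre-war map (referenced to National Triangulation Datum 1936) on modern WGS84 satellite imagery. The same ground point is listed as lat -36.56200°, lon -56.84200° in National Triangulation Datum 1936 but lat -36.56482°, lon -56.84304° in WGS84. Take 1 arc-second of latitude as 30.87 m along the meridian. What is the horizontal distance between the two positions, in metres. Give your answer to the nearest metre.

327 m

Δφ = -36.56482° − -36.56200° = -0.00282°; Δλ = -56.84304° − -56.84200° = -0.00104°.
1° of latitude = 3600 × 30.87 = 111132 m.
ΔN = Δφ × 111132 = -313.4 m; ΔE = Δλ × 111132 × cos(-36.56200°) = -0.00104 × 111132 × 0.803213 = -92.8 m.
Distance = √(ΔE² + ΔN²) = √((-92.8)² + (-313.4)²) = 326.9 m.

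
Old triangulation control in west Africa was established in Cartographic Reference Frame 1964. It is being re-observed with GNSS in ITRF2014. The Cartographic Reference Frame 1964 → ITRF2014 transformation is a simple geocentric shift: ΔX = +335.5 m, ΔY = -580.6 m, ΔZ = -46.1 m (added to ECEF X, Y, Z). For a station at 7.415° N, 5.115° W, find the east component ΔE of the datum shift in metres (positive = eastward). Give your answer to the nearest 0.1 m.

ΔE = -548.4 m

The local east axis at (φ, λ) is (−sin λ, cos λ, 0), so ΔE = −sin(-5.115°)·335.5 + cos(-5.115°)·(-580.6) = -548.38 m.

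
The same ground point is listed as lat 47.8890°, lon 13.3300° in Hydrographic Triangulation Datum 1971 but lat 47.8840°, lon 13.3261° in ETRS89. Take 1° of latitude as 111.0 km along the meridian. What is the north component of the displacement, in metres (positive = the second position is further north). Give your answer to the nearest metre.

Δφ = 47.8840° − 47.8890° = -0.0050°; Δλ = 13.3261° − 13.3300° = -0.0039°.
ΔN = Δφ × 111000 = -555.0 m; ΔE = Δλ × 111000 × cos(47.8890°) = -0.0039 × 111000 × 0.670569 = -290.3 m.

ΔN = -555 m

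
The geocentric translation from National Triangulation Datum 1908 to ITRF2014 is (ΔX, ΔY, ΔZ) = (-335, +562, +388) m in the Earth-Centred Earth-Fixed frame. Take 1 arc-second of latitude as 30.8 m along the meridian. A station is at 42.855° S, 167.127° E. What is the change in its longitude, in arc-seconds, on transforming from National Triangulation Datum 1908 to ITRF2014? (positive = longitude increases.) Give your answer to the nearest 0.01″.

Δλ = -20.96″

sin φ = -0.680145, cos φ = 0.733077, sin λ = 0.222791, cos λ = -0.974866.
East component: ΔE = −sin λ·ΔX + cos λ·ΔY = −(0.222791)(-335) + (-0.974866)(562) = -473.24 m.
1° of latitude spans 3600 × 30.80 = 110880 m; at latitude φ, 1° of longitude spans that × cos φ = 81283.6 m, so Δλ = -473.24 / 81283.6 × 3600 = -20.959″.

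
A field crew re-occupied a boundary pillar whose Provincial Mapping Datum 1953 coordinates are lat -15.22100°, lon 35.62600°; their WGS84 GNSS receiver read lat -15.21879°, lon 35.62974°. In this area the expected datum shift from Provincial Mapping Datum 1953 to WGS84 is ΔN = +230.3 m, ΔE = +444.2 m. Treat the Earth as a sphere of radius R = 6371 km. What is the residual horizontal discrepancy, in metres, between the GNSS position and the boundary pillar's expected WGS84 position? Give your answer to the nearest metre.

Observed coordinate differences: Δφ = +0.00221°, Δλ = +0.00374°.
Converting to metres (1° lat = 111195 m, cos φ = 0.964920): observed ΔN = 245.7 m, observed ΔE = 401.3 m.
Subtracting the expected shift leaves a residual of 245.7 − (230.3) = 15.4 m north and 401.3 − (444.2) = -42.9 m east.
Residual distance = √(15.4² + (-42.9)²) = 45.6 m.

46 m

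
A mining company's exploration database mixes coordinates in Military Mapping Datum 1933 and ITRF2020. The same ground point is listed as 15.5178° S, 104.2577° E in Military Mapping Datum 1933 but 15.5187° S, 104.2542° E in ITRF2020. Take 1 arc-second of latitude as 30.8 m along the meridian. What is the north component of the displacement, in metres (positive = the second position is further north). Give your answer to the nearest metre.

Δφ = -15.5187° − -15.5178° = -0.0009°; Δλ = 104.2542° − 104.2577° = -0.0035°.
1° of latitude = 3600 × 30.80 = 110880 m.
ΔN = Δφ × 110880 = -99.8 m; ΔE = Δλ × 110880 × cos(-15.5178°) = -0.0035 × 110880 × 0.963547 = -373.9 m.

ΔN = -100 m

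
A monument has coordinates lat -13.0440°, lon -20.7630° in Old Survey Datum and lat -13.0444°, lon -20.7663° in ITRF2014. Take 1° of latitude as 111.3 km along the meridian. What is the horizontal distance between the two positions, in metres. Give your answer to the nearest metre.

361 m

Δφ = -13.0444° − -13.0440° = -0.0004°; Δλ = -20.7663° − -20.7630° = -0.0033°.
ΔN = Δφ × 111300 = -44.5 m; ΔE = Δλ × 111300 × cos(-13.0440°) = -0.0033 × 111300 × 0.974197 = -357.8 m.
Distance = √(ΔE² + ΔN²) = √((-357.8)² + (-44.5)²) = 360.6 m.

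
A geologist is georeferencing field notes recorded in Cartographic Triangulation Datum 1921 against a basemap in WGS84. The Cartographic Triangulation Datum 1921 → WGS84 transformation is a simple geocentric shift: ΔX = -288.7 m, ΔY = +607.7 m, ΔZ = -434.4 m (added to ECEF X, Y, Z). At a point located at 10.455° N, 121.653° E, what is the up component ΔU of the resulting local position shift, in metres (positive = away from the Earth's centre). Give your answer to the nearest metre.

The local up (radial) axis is (cos φ cos λ, cos φ sin λ, sin φ), giving ΔU = 148.987 + 508.711 − 78.828 = 578.87 m.

ΔU = 579 m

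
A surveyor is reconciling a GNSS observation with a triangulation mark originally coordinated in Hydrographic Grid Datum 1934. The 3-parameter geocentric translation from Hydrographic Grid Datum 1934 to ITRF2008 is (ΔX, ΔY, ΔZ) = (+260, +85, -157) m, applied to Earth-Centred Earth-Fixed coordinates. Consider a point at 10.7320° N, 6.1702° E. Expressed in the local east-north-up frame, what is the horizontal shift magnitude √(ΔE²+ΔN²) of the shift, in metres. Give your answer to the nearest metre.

The local east axis at (φ, λ) is (−sin λ, cos λ, 0), so ΔE = −sin(6.1702°)·260 + cos(6.1702°)·85 = 56.56 m.
The local north axis is (−sin φ cos λ, −sin φ sin λ, cos φ), giving ΔN = -48.136 − 1.701 − 154.254 = -204.09 m.
Horizontal magnitude = √(ΔE² + ΔN²) = √(56.56² + (-204.09)²) = 211.78 m.

212 m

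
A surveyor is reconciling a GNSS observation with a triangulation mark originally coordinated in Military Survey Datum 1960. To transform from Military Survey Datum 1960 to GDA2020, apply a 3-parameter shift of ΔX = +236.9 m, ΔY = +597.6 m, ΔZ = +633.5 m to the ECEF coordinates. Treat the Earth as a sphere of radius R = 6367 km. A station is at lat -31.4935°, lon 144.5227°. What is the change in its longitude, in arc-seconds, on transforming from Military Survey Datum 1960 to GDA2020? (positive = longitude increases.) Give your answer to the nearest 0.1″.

Δλ = -23.7″

sin φ = -0.522402, cos φ = 0.852699, sin λ = 0.580380, cos λ = -0.814346.
East component: ΔE = −sin λ·ΔX + cos λ·ΔY = −(0.580380)(236.9) + (-0.814346)(597.6) = -624.14 m.
1° of latitude spans πR/180 = 111125 m; at latitude φ, 1° of longitude spans that × cos φ = 94756.3 m, so Δλ = -624.14 / 94756.3 × 3600 = -23.713″.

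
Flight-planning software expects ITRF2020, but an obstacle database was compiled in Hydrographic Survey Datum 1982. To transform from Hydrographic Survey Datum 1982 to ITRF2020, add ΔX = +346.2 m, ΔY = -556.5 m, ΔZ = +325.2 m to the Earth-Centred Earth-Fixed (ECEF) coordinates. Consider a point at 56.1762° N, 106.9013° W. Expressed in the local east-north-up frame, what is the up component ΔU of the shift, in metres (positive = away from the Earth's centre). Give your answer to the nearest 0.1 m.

At φ = 56.1762°, λ = -106.9013°: sin φ = 0.830753, cos φ = 0.556641, sin λ = -0.956807, cos λ = -0.290724.
ΔU = cos φ cos λ·ΔX + cos φ sin λ·ΔY + sin φ·ΔZ = (0.556641)(-0.290724)(346.2) + (0.556641)(-0.956807)(-556.5) + (0.830753)(325.2) = 510.53 m.

ΔU = 510.5 m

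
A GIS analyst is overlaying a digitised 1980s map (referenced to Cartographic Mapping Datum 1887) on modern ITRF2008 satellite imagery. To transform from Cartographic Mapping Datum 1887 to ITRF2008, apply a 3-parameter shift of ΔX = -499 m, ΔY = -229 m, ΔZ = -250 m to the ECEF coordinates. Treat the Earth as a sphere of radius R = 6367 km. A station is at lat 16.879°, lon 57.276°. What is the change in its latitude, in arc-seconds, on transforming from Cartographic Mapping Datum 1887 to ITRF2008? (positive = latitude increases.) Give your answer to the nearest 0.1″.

Δφ = -3.4″

sin φ = 0.290351, cos φ = 0.956920, sin λ = 0.841284, cos λ = 0.540593.
North component: ΔN = −sin φ cos λ·ΔX − sin φ sin λ·ΔY + cos φ·ΔZ = −(0.290351)(0.540593)(-499) − (0.290351)(0.841284)(-229) + (0.956920)(-250) = -104.97 m.
1° of latitude spans πR/180 = 111125 m, so Δφ = -104.97 / 111125 × 3600 = -3.401″.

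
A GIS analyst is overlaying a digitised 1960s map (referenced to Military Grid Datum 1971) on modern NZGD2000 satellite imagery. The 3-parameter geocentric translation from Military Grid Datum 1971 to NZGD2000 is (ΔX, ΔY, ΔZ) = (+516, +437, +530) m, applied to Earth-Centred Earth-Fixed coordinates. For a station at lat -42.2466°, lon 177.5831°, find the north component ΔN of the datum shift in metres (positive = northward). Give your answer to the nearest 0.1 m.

The local north axis is (−sin φ cos λ, −sin φ sin λ, cos φ), giving ΔN = -346.610 + 12.390 + 392.337 = 58.12 m.

ΔN = 58.1 m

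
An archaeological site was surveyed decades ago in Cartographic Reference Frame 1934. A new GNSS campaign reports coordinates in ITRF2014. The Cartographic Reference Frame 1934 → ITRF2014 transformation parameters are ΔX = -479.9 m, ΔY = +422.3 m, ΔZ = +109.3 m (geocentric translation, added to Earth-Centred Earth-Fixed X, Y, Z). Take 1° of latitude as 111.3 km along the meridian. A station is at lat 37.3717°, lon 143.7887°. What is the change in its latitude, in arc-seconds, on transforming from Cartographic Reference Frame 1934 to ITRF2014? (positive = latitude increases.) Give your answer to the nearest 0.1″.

sin φ = 0.606983, cos φ = 0.794715, sin λ = 0.590765, cos λ = -0.806844.
North component: ΔN = −sin φ cos λ·ΔX − sin φ sin λ·ΔY + cos φ·ΔZ = −(0.606983)(-0.806844)(-479.9) − (0.606983)(0.590765)(422.3) + (0.794715)(109.3) = -299.59 m.
1° of latitude spans 111300 m, so Δφ = -299.59 / 111300 × 3600 = -9.690″.

Δφ = -9.7″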